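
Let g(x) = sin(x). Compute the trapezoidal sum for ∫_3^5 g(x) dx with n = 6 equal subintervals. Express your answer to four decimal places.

Δx = (5 − 3)/6 = 1/3.
g(3) ≈ 0.1411, g(10/3) ≈ -0.1906, g(11/3) ≈ -0.5013, g(4) ≈ -0.7568, g(13/3) ≈ -0.9290, g(14/3) ≈ -0.9990, g(5) ≈ -0.9589.
T_6 = (Δx/2)·[g(x_0) + 2g(x_1) + ... + 2g(x_{5}) + g(x_6)].
Sum ≈ -1.2618.

-1.2618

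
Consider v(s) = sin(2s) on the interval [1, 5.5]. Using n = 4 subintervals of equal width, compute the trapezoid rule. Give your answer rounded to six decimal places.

-0.113053

Δs = (5.5 − 1)/4 = 1.125.
v(1) ≈ 0.909297, v(2.125) ≈ -0.894989, v(3.25) ≈ 0.215120, v(4.375) ≈ 0.624724, v(5.5) ≈ -0.999990.
T_4 = (Δs/2)·[v(s_0) + 2v(s_1) + 2v(s_2) + 2v(s_3) + v(s_4)].
Sum ≈ -0.113053.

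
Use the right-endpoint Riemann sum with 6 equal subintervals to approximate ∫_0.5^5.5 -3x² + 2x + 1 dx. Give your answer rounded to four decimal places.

-166.3194

Δx = (5.5 − 0.5)/6 = 5/6.
Right endpoints: 4/3, 13/6, 3, 23/6, 14/3, 5.5.
f(4/3) = -5/3, f(13/6) = -8.75, f(3) = -20, f(23/6) = -425/12, f(14/3) = -55, f(5.5) = -78.75.
Sum = Δx · [f(4/3) + f(13/6) + f(3) + ...].
Sum ≈ -166.3194.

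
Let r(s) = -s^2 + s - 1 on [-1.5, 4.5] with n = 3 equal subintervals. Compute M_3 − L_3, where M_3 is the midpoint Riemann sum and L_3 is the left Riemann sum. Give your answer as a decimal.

-6

M_3 = -26.5.
L_3 = -20.5.
M_3 − L_3 = -6.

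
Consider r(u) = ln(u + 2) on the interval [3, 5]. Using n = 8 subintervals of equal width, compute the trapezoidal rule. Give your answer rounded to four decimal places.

3.5739

Δu = (5 − 3)/8 = 0.25.
r(3) ≈ 1.6094, r(3.25) ≈ 1.6582, r(3.5) ≈ 1.7047, r(3.75) ≈ 1.7492, r(4) ≈ 1.7918, r(4.25) ≈ 1.8326, r(4.5) ≈ 1.8718, r(4.75) ≈ 1.9095, r(5) ≈ 1.9459.
T_8 = (Δu/2)·[r(u_0) + 2r(u_1) + ... + 2r(u_{7}) + r(u_8)].
Sum ≈ 3.5739.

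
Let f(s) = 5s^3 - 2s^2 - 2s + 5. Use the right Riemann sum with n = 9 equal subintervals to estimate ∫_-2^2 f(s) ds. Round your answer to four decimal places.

Δs = (2 − (-2))/9 = 4/9.
Right endpoints: -14/9, -10/9, -2/3, -2/9, 2/9, 2/3, 10/9, 14/9, 2.
f(-14/9) = -11335/729, f(-10/9) = -1535/729, f(-2/3) = 107/27, f(-2/9) = 3857/729, f(2/9) = 3289/729, f(2/3) = 115/27, f(10/9) = 5225/729, f(14/9) = 11569/729, f(2) = 33.
Sum = Δs · [f(-14/9) + f(-10/9) + f(-2/3) + ...].
Sum ≈ 25.0700.

25.0700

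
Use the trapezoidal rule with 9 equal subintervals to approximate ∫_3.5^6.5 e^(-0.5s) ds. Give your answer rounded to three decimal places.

0.271

Δs = (6.5 − 3.5)/9 = 1/3.
f(3.5) ≈ 0.174, f(23/6) ≈ 0.147, f(25/6) ≈ 0.125, f(4.5) ≈ 0.105, f(29/6) ≈ 0.089, f(31/6) ≈ 0.076, f(5.5) ≈ 0.064, f(35/6) ≈ 0.054, f(37/6) ≈ 0.046, f(6.5) ≈ 0.039.
T_9 = (Δs/2)·[f(s_0) + 2f(s_1) + ... + 2f(s_{8}) + f(s_9)].
Sum ≈ 0.271.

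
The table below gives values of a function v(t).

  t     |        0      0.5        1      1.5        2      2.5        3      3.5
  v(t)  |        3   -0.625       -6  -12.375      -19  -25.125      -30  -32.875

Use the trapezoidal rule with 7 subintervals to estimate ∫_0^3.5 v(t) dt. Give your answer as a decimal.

-54.03125

Δt = 0.5.
T_7 = (0.5/2)·[3 + 2·(-0.625) + 2·(-6) + 2·(-12.375) + 2·(-19) + 2·(-25.125) + 2·(-30) + (-32.875)] = -54.03125.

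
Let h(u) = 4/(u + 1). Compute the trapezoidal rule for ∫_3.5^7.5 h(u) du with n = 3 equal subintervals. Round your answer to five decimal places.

2.56479

Δu = (7.5 − 3.5)/3 = 4/3.
h(3.5) = 8/9, h(29/6) = 24/35, h(37/6) = 24/43, h(7.5) = 8/17.
T_3 = (Δu/2)·[h(u_0) + 2h(u_1) + 2h(u_2) + h(u_3)].
Sum ≈ 2.56479.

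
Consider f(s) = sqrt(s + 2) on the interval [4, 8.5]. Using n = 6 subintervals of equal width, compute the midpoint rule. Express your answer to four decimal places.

12.8858

Δs = (8.5 − 4)/6 = 0.75.
Midpoints: 4.375, 5.125, 5.875, 6.625, 7.375, 8.125.
f(4.375) ≈ 2.5249, f(5.125) ≈ 2.6693, f(5.875) ≈ 2.8062, f(6.625) ≈ 2.9368, f(7.375) ≈ 3.0619, f(8.125) ≈ 3.1820.
Sum = Δs · [f(4.375) + f(5.125) + f(5.875) + ...].
Sum ≈ 12.8858.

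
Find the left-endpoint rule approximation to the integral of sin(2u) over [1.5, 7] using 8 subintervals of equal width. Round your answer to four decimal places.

-0.7637

Δu = (7 − 1.5)/8 = 0.6875.
Left endpoints: 1.5, 2.1875, 2.875, 3.5625, 4.25, 4.9375, 5.625, 6.3125.
f(1.5) ≈ 0.1411, f(2.1875) ≈ -0.9436, f(2.875) ≈ -0.5083, f(3.5625) ≈ 0.7459, f(4.25) ≈ 0.7985, f(4.9375) ≈ -0.4352, f(5.625) ≈ -0.9678, f(6.3125) ≈ 0.0586.
Sum = Δu · [f(1.5) + f(2.1875) + f(2.875) + ...].
Sum ≈ -0.7637.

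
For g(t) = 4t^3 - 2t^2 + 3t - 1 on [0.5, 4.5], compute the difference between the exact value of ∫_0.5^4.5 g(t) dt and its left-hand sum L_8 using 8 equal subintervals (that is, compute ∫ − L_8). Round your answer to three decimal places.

79.333

Exact integral: ∫_0.5^4.5 g(t) dt ≈ 375.33333.
L_8 = 296.
Error ≈ 375.33333 − 296 ≈ 79.333.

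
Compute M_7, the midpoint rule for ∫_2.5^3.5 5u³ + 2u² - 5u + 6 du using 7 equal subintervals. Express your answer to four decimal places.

147.8367

Δu = (3.5 − 2.5)/7 = 1/7.
Midpoints: 18/7, 19/7, 20/7, 3, 22/7, 23/7, 24/7.
f(18/7) = 31344/343, f(19/7) = 36752/343, f(20/7) = 42758/343, f(3) = 144, f(22/7) = 56684/343, f(23/7) = 64664/343, f(24/7) = 73362/343.
Sum = Δu · [f(18/7) + f(19/7) + f(20/7) + ...].
Sum ≈ 147.8367.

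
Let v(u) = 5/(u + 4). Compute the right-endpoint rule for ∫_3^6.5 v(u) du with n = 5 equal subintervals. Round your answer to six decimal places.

Δu = (6.5 − 3)/5 = 0.7.
Right endpoints: 3.7, 4.4, 5.1, 5.8, 6.5.
v(3.7) = 50/77, v(4.4) = 25/42, v(5.1) = 50/91, v(5.8) = 25/49, v(6.5) = 10/21.
Sum = Δu · [v(3.7) + v(4.4) + v(5.1) + v(5.8) + v(6.5)].
Sum ≈ 1.946304.

1.946304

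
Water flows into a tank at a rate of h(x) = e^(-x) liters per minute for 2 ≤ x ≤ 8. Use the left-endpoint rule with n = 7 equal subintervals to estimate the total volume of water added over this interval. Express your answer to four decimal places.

0.2010

Δx = (8 − 2)/7 = 6/7.
Left endpoints: 2, 20/7, 26/7, 32/7, 38/7, 44/7, 50/7.
h(2) ≈ 0.1353, h(20/7) ≈ 0.0574, h(26/7) ≈ 0.0244, h(32/7) ≈ 0.0103, h(38/7) ≈ 0.0044, h(44/7) ≈ 0.0019, h(50/7) ≈ 0.0008.
Sum = Δx · [h(2) + h(20/7) + h(26/7) + ...].
Sum ≈ 0.2010.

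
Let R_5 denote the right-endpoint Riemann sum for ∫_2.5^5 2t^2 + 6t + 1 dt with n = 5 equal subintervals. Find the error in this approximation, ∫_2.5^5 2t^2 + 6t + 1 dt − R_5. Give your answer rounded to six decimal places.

Exact integral: ∫_2.5^5 f(t) dt ≈ 131.66666667.
R_5 = 145.
Error ≈ 131.66666667 − 145 ≈ -13.333333.

-13.333333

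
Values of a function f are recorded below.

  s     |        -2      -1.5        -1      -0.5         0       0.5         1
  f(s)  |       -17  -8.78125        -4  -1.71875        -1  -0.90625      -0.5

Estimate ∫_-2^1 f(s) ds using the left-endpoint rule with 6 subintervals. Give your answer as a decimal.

-16.703125

Δs = 0.5.
Sum = 0.5·[(-17) + (-8.78125) + (-4) + (-1.71875) + (-1) + (-0.90625)] = -16.703125.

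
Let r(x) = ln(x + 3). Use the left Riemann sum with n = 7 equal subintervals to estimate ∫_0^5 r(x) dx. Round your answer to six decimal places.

Δx = (5 − 0)/7 = 5/7.
Left endpoints: 0, 5/7, 10/7, 15/7, 20/7, 25/7, 30/7.
r(0) ≈ 1.098612, r(5/7) ≈ 1.312186, r(10/7) ≈ 1.488077, r(15/7) ≈ 1.637609, r(20/7) ≈ 1.767662, r(25/7) ≈ 1.882731, r(30/7) ≈ 1.985915.
Sum = Δx · [r(0) + r(5/7) + r(10/7) + ...].
Sum ≈ 7.980567.

7.980567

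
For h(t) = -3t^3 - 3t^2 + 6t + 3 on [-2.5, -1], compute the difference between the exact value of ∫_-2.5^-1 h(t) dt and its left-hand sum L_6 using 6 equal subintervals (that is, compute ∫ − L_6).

-2.58984375

Exact integral: ∫_-2.5^-1 h(t) dt = 2.671875.
L_6 = 5.26171875.
Error = 2.671875 − 5.26171875 = -2.58984375.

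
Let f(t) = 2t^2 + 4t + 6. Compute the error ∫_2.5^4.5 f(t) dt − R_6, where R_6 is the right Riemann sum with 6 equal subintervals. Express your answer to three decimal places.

-6.074

Exact integral: ∫_2.5^4.5 f(t) dt ≈ 90.33333.
R_6 ≈ 96.40741.
Error ≈ 90.33333 − 96.40741 ≈ -6.074.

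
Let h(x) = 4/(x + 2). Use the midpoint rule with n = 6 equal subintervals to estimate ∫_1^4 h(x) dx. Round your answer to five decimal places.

2.76914

Δx = (4 − 1)/6 = 0.5.
Midpoints: 1.25, 1.75, 2.25, 2.75, 3.25, 3.75.
h(1.25) = 16/13, h(1.75) = 16/15, h(2.25) = 16/17, h(2.75) = 16/19, h(3.25) = 16/21, h(3.75) = 16/23.
Sum = Δx · [h(1.25) + h(1.75) + h(2.25) + ...].
Sum ≈ 2.76914.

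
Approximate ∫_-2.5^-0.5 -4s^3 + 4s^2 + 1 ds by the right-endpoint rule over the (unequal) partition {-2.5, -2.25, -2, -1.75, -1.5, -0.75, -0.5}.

47.828125

Subinterval widths: 0.25, 0.25, 0.25, 0.25, 0.75, 0.25.
Right endpoints: -2.25, -2, -1.75, -1.5, -0.75, -0.5.
f(-2.25) = 66.8125, f(-2) = 49, f(-1.75) = 34.6875, f(-1.5) = 23.5, f(-0.75) = 4.9375, f(-0.5) = 2.5.
Sum = Σ Δs_i · f(s_i).
Sum = 47.828125.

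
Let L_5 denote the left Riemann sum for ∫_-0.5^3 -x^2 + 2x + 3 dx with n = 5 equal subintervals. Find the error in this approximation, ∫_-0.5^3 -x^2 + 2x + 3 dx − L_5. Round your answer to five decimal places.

Exact integral: ∫_-0.5^3 f(x) dx ≈ 10.2083333.
L_5 = 10.535.
Error ≈ 10.2083333 − 10.535 ≈ -0.32667.

-0.32667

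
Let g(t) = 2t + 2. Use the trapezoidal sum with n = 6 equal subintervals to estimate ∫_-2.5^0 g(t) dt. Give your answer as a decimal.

Δt = (0 − (-2.5))/6 = 5/12.
g(-2.5) = -3, g(-25/12) = -13/6, g(-5/3) = -4/3, g(-1.25) = -0.5, g(-5/6) = 1/3, g(-5/12) = 7/6, g(0) = 2.
T_6 = (Δt/2)·[g(t_0) + 2g(t_1) + ... + 2g(t_{5}) + g(t_6)].
Sum = -1.25.

-1.25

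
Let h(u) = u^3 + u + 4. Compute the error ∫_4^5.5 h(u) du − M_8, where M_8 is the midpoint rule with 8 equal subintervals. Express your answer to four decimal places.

Exact integral: ∫_4^5.5 h(u) du = 177.890625.
M_8 ≈ 177.828003.
Error ≈ 177.890625 − 177.828003 ≈ 0.0626.

0.0626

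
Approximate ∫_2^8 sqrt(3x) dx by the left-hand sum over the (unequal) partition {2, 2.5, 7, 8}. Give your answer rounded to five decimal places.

18.13108

Subinterval widths: 0.5, 4.5, 1.
Left endpoints: 2, 2.5, 7.
f(2) ≈ 2.44949, f(2.5) ≈ 2.73861, f(7) ≈ 4.58258.
Sum = Σ Δx_i · f(x_i).
Sum ≈ 18.13108.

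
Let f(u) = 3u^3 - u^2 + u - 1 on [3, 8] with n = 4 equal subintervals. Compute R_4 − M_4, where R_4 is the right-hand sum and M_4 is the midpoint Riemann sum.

972.8515625

R_4 = 3813.359375.
M_4 = 2840.5078125.
R_4 − M_4 = 972.8515625.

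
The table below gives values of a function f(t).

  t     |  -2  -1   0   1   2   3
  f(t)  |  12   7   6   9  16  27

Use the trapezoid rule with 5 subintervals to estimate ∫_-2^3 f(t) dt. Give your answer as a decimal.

57.5

Δt = 1.
T_5 = (1/2)·[12 + 2·7 + 2·6 + 2·9 + 2·16 + 27] = 57.5.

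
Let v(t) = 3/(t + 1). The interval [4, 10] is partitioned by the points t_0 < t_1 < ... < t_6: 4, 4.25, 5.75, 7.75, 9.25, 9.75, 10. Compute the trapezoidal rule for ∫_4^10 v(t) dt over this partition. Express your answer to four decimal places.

2.3842

Subinterval widths: 0.25, 1.5, 2, 1.5, 0.5, 0.25.
v(4) = 0.6, v(4.25) = 4/7, v(5.75) = 4/9, v(7.75) = 12/35, v(9.25) = 12/41, v(9.75) = 12/43, v(10) = 3/11.
On each subinterval the trapezoid contributes (Δt_i/2)·[v(t_{i-1}) + v(t_i)].
Sum ≈ 2.3842.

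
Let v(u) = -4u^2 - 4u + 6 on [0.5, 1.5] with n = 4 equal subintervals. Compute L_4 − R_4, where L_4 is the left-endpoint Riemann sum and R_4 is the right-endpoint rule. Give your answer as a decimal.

L_4 = -0.875.
R_4 = -3.875.
L_4 − R_4 = 3.

3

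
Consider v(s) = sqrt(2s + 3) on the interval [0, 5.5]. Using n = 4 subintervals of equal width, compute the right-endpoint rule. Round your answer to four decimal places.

17.0626

Δs = (5.5 − 0)/4 = 1.375.
Right endpoints: 1.375, 2.75, 4.125, 5.5.
v(1.375) ≈ 2.3979, v(2.75) ≈ 2.9155, v(4.125) ≈ 3.3541, v(5.5) ≈ 3.7417.
Sum = Δs · [v(1.375) + v(2.75) + v(4.125) + v(5.5)].
Sum ≈ 17.0626.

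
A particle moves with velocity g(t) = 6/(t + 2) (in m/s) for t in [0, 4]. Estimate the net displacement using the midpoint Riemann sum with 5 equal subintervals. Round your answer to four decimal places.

6.5571

Δt = (4 − 0)/5 = 0.8.
Midpoints: 0.4, 1.2, 2, 2.8, 3.6.
g(0.4) = 2.5, g(1.2) = 1.875, g(2) = 1.5, g(2.8) = 1.25, g(3.6) = 15/14.
Sum = Δt · [g(0.4) + g(1.2) + g(2) + g(2.8) + g(3.6)].
Sum ≈ 6.5571.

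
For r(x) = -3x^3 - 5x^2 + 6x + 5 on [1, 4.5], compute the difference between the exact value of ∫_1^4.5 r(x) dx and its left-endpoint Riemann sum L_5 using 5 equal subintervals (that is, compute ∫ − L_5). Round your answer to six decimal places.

Exact integral: ∫_1^4.5 r(x) dx ≈ -381.75520833.
L_5 = -269.29.
Error ≈ -381.75520833 − (-269.29) ≈ -112.465208.

-112.465208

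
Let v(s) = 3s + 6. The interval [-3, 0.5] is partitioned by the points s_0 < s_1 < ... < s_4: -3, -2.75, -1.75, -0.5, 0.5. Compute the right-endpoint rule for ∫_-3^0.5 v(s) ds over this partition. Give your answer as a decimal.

Subinterval widths: 0.25, 1, 1.25, 1.
Right endpoints: -2.75, -1.75, -0.5, 0.5.
v(-2.75) = -2.25, v(-1.75) = 0.75, v(-0.5) = 4.5, v(0.5) = 7.5.
Sum = Σ Δs_i · v(s_i).
Sum = 13.3125.

13.3125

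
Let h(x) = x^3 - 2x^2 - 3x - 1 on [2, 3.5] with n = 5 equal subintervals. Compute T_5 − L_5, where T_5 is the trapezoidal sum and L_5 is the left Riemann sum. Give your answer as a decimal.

2.08125

T_5 = -3.46875.
L_5 = -5.55.
T_5 − L_5 = 2.08125.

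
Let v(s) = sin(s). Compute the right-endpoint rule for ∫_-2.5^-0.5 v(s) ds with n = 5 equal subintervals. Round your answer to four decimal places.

Δs = (-0.5 − (-2.5))/5 = 0.4.
Right endpoints: -2.1, -1.7, -1.3, -0.9, -0.5.
v(-2.1) ≈ -0.8632, v(-1.7) ≈ -0.9917, v(-1.3) ≈ -0.9636, v(-0.9) ≈ -0.7833, v(-0.5) ≈ -0.4794.
Sum = Δs · [v(-2.1) + v(-1.7) + v(-1.3) + v(-0.9) + v(-0.5)].
Sum ≈ -1.6325.

-1.6325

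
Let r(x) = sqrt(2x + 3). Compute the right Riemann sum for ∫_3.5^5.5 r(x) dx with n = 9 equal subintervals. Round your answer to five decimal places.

6.98432

Δx = (5.5 − 3.5)/9 = 2/9.
Right endpoints: 67/18, 71/18, 25/6, 79/18, 83/18, 29/6, 91/18, 95/18, 5.5.
r(67/18) ≈ 3.23179, r(71/18) ≈ 3.29983, r(25/6) ≈ 3.36650, r(79/18) ≈ 3.43188, r(83/18) ≈ 3.49603, r(29/6) ≈ 3.55903, r(91/18) ≈ 3.62093, r(95/18) ≈ 3.68179, r(5.5) ≈ 3.74166.
Sum = Δx · [r(67/18) + r(71/18) + r(25/6) + ...].
Sum ≈ 6.98432.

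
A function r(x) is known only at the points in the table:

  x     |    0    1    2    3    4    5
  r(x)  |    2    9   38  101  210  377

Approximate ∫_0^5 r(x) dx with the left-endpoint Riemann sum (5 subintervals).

360

Δx = 1.
Sum = 1·[2 + 9 + 38 + 101 + 210] = 360.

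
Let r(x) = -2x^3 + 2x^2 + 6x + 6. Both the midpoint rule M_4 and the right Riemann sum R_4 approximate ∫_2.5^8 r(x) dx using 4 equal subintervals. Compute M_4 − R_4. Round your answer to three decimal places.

657.110

M_4 ≈ -1465.73926.
R_4 ≈ -2122.84961.
M_4 − R_4 ≈ 657.110.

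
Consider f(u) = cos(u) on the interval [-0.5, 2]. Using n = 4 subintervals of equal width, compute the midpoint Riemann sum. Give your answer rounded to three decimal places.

1.412

Δu = (2 − (-0.5))/4 = 0.625.
Midpoints: -0.1875, 0.4375, 1.0625, 1.6875.
f(-0.1875) ≈ 0.982, f(0.4375) ≈ 0.906, f(1.0625) ≈ 0.487, f(1.6875) ≈ -0.116.
Sum = Δu · [f(-0.1875) + f(0.4375) + f(1.0625) + f(1.6875)].
Sum ≈ 1.412.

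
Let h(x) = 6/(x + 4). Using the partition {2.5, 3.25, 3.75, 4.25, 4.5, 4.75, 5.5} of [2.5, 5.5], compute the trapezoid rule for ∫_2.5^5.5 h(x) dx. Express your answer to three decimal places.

Subinterval widths: 0.75, 0.5, 0.5, 0.25, 0.25, 0.75.
h(2.5) = 12/13, h(3.25) = 24/29, h(3.75) = 24/31, h(4.25) = 8/11, h(4.5) = 12/17, h(4.75) = 24/35, h(5.5) = 12/19.
On each subinterval the trapezoid contributes (Δx_i/2)·[h(x_{i-1}) + h(x_i)].
Sum ≈ 2.279.

2.279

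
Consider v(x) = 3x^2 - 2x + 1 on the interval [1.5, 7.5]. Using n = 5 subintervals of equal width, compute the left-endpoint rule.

Δx = (7.5 − 1.5)/5 = 1.2.
Left endpoints: 1.5, 2.7, 3.9, 5.1, 6.3.
v(1.5) = 4.75, v(2.7) = 17.47, v(3.9) = 38.83, v(5.1) = 68.83, v(6.3) = 107.47.
Sum = Δx · [v(1.5) + v(2.7) + v(3.9) + v(5.1) + v(6.3)].
Sum = 284.82.

284.82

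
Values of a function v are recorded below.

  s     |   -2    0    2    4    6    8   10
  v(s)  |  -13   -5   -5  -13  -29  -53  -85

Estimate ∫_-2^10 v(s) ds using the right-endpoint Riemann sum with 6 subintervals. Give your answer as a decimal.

Δs = 2.
Sum = 2·[(-5) + (-5) + (-13) + (-29) + (-53) + (-85)] = -380.

-380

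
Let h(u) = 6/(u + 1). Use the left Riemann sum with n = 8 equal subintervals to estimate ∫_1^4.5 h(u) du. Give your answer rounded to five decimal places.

Δu = (4.5 − 1)/8 = 0.4375.
Left endpoints: 1, 1.4375, 1.875, 2.3125, 2.75, 3.1875, 3.625, 4.0625.
h(1) = 3, h(1.4375) = 32/13, h(1.875) = 48/23, h(2.3125) = 96/53, h(2.75) = 1.6, h(3.1875) = 96/67, h(3.625) = 48/37, h(4.0625) = 32/27.
Sum = Δu · [h(1) + h(1.4375) + h(1.875) + ...].
Sum ≈ 6.50787.

6.50787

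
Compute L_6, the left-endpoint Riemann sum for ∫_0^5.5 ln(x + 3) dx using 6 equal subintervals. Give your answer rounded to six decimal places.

8.902357

Δx = (5.5 − 0)/6 = 11/12.
Left endpoints: 0, 11/12, 11/6, 2.75, 11/3, 55/12.
f(0) ≈ 1.098612, f(11/12) ≈ 1.365241, f(11/6) ≈ 1.575536, f(2.75) ≈ 1.749200, f(11/3) ≈ 1.897120, f(55/12) ≈ 2.025953.
Sum = Δx · [f(0) + f(11/12) + f(11/6) + ...].
Sum ≈ 8.902357.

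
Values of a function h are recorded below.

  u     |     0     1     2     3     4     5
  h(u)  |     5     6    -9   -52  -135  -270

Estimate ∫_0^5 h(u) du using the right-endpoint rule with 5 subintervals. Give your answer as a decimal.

-460

Δu = 1.
Sum = 1·[6 + (-9) + (-52) + (-135) + (-270)] = -460.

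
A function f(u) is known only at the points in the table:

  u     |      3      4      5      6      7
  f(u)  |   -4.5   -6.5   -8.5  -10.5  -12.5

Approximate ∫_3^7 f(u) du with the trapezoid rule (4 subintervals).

-34

Δu = 1.
T_4 = (1/2)·[(-4.5) + 2·(-6.5) + 2·(-8.5) + 2·(-10.5) + (-12.5)] = -34.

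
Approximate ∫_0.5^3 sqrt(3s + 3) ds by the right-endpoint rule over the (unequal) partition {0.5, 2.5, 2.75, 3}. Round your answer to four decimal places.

Subinterval widths: 2, 0.25, 0.25.
Right endpoints: 2.5, 2.75, 3.
f(2.5) ≈ 3.2404, f(2.75) ≈ 3.3541, f(3) ≈ 3.4641.
Sum = Σ Δs_i · f(s_i).
Sum ≈ 8.1853.

8.1853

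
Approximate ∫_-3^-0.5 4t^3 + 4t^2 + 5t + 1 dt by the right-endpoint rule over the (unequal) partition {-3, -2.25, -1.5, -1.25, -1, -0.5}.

Subinterval widths: 0.75, 0.75, 0.25, 0.25, 0.5.
Right endpoints: -2.25, -1.5, -1.25, -1, -0.5.
f(-2.25) = -35.5625, f(-1.5) = -11, f(-1.25) = -6.8125, f(-1) = -4, f(-0.5) = -1.
Sum = Σ Δt_i · f(t_i).
Sum = -38.125.

-38.125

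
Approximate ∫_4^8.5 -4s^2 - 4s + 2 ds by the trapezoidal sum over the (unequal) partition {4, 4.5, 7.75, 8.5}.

-860.25

Subinterval widths: 0.5, 3.25, 0.75.
f(4) = -78, f(4.5) = -97, f(7.75) = -269.25, f(8.5) = -321.
On each subinterval the trapezoid contributes (Δs_i/2)·[f(s_{i-1}) + f(s_i)].
Sum = -860.25.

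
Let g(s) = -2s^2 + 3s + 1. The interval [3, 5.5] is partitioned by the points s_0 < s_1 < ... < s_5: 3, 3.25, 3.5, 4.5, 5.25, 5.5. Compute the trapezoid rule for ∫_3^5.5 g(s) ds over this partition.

-59.03125

Subinterval widths: 0.25, 0.25, 1, 0.75, 0.25.
g(3) = -8, g(3.25) = -10.375, g(3.5) = -13, g(4.5) = -26, g(5.25) = -38.375, g(5.5) = -43.
On each subinterval the trapezoid contributes (Δs_i/2)·[g(s_{i-1}) + g(s_i)].
Sum = -59.03125.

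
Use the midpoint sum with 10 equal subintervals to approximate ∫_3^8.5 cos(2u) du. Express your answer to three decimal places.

-0.359

Δu = (8.5 − 3)/10 = 0.55.
Midpoints: 3.275, 3.825, 4.375, 4.925, 5.475, 6.025, 6.575, 7.125, 7.675, 8.225.
f(3.275) ≈ 0.965, f(3.825) ≈ 0.203, f(4.375) ≈ -0.781, f(4.925) ≈ -0.911, f(5.475) ≈ -0.046, f(6.025) ≈ 0.870, f(6.575) ≈ 0.834, f(7.125) ≈ -0.113, f(7.675) ≈ -0.937, f(8.225) ≈ -0.737.
Sum = Δu · [f(3.275) + f(3.825) + f(4.375) + ...].
Sum ≈ -0.359.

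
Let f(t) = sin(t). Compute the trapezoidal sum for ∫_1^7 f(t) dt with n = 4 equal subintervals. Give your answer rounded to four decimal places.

-0.1720

Δt = (7 − 1)/4 = 1.5.
f(1) ≈ 0.8415, f(2.5) ≈ 0.5985, f(4) ≈ -0.7568, f(5.5) ≈ -0.7055, f(7) ≈ 0.6570.
T_4 = (Δt/2)·[f(t_0) + 2f(t_1) + 2f(t_2) + 2f(t_3) + f(t_4)].
Sum ≈ -0.1720.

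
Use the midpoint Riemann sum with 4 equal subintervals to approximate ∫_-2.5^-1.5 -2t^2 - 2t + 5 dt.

Δt = (-1.5 − (-2.5))/4 = 0.25.
Midpoints: -2.375, -2.125, -1.875, -1.625.
f(-2.375) = -1.53125, f(-2.125) = 0.21875, f(-1.875) = 1.71875, f(-1.625) = 2.96875.
Sum = Δt · [f(-2.375) + f(-2.125) + f(-1.875) + f(-1.625)].
Sum = 0.84375.

0.84375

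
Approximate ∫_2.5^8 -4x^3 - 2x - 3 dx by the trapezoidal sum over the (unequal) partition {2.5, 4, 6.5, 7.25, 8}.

-4329.421875

Subinterval widths: 1.5, 2.5, 0.75, 0.75.
f(2.5) = -70.5, f(4) = -267, f(6.5) = -1114.5, f(7.25) = -1541.8125, f(8) = -2067.
On each subinterval the trapezoid contributes (Δx_i/2)·[f(x_{i-1}) + f(x_i)].
Sum = -4329.421875.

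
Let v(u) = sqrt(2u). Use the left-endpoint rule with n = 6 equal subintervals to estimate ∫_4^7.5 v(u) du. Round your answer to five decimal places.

11.51508

Δu = (7.5 − 4)/6 = 7/12.
Left endpoints: 4, 55/12, 31/6, 5.75, 19/3, 83/12.
v(4) ≈ 2.82843, v(55/12) ≈ 3.02765, v(31/6) ≈ 3.21455, v(5.75) ≈ 3.39116, v(19/3) ≈ 3.55903, v(83/12) ≈ 3.71932.
Sum = Δu · [v(4) + v(55/12) + v(31/6) + ...].
Sum ≈ 11.51508.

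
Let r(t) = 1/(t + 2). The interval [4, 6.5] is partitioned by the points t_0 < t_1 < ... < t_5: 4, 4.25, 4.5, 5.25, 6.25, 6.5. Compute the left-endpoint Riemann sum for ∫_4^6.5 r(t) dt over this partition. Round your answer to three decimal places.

Subinterval widths: 0.25, 0.25, 0.75, 1, 0.25.
Left endpoints: 4, 4.25, 4.5, 5.25, 6.25.
r(4) = 1/6, r(4.25) = 0.16, r(4.5) = 2/13, r(5.25) = 4/29, r(6.25) = 4/33.
Sum = Σ Δt_i · r(t_i).
Sum ≈ 0.365.

0.365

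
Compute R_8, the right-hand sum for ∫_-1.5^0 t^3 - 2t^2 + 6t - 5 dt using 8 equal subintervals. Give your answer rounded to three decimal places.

Δt = (0 − (-1.5))/8 = 0.1875.
Right endpoints: -1.3125, -1.125, -0.9375, -0.75, -0.5625, -0.375, -0.1875, 0.
f(-1.3125) = -76109/4096, f(-1.125) = -8041/512, f(-0.9375) = -54095/4096, f(-0.75) = -11.046875, f(-0.5625) = -37625/4096, f(-0.375) = -3883/512, f(-0.1875) = -25403/4096, f(0) = -5.
Sum = Δt · [f(-1.3125) + f(-1.125) + f(-0.9375) + ...].
Sum ≈ -16.221.

-16.221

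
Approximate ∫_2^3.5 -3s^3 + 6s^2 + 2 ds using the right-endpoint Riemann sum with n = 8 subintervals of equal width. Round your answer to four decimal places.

-33.1296

Δs = (3.5 − 2)/8 = 0.1875.
Right endpoints: 2.1875, 2.375, 2.5625, 2.75, 2.9375, 3.125, 3.3125, 3.5.
f(2.1875) = -2833/4096, f(2.375) = -2225/512, f(2.5625) = -37195/4096, f(2.75) = -15.015625, f(2.9375) = -91213/4096, f(3.125) = -15851/512, f(3.3125) = -168775/4096, f(3.5) = -53.125.
Sum = Δs · [f(2.1875) + f(2.375) + f(2.5625) + ...].
Sum ≈ -33.1296.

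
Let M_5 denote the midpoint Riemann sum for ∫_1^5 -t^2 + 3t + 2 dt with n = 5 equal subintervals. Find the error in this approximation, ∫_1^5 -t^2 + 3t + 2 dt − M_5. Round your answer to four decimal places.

-0.2133

Exact integral: ∫_1^5 f(t) dt ≈ 2.666667.
M_5 = 2.88.
Error ≈ 2.666667 − 2.88 ≈ -0.2133.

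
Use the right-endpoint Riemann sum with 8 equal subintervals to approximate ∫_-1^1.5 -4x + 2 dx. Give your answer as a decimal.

0.9375

Δx = (1.5 − (-1))/8 = 0.3125.
Right endpoints: -0.6875, -0.375, -0.0625, 0.25, 0.5625, 0.875, 1.1875, 1.5.
f(-0.6875) = 4.75, f(-0.375) = 3.5, f(-0.0625) = 2.25, f(0.25) = 1, f(0.5625) = -0.25, f(0.875) = -1.5, f(1.1875) = -2.75, f(1.5) = -4.
Sum = Δx · [f(-0.6875) + f(-0.375) + f(-0.0625) + ...].
Sum = 0.9375.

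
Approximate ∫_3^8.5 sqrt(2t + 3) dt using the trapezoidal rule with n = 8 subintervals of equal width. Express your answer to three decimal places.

20.810

Δt = (8.5 − 3)/8 = 0.6875.
f(3) ≈ 3.000, f(3.6875) ≈ 3.221, f(4.375) ≈ 3.428, f(5.0625) ≈ 3.623, f(5.75) ≈ 3.808, f(6.4375) ≈ 3.984, f(7.125) ≈ 4.153, f(7.8125) ≈ 4.316, f(8.5) ≈ 4.472.
T_8 = (Δt/2)·[f(t_0) + 2f(t_1) + ... + 2f(t_{7}) + f(t_8)].
Sum ≈ 20.810.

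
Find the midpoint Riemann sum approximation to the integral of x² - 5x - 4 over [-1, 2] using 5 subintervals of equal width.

Δx = (2 − (-1))/5 = 0.6.
Midpoints: -0.7, -0.1, 0.5, 1.1, 1.7.
f(-0.7) = -0.01, f(-0.1) = -3.49, f(0.5) = -6.25, f(1.1) = -8.29, f(1.7) = -9.61.
Sum = Δx · [f(-0.7) + f(-0.1) + f(0.5) + f(1.1) + f(1.7)].
Sum = -16.59.

-16.59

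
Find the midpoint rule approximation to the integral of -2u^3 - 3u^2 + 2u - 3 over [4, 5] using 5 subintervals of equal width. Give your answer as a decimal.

-239.4

Δu = (5 − 4)/5 = 0.2.
Midpoints: 4.1, 4.3, 4.5, 4.7, 4.9.
f(4.1) = -183.072, f(4.3) = -208.884, f(4.5) = -237, f(4.7) = -267.516, f(4.9) = -300.528.
Sum = Δu · [f(4.1) + f(4.3) + f(4.5) + f(4.7) + f(4.9)].
Sum = -239.4.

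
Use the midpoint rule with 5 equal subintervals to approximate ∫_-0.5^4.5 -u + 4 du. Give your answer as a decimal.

Δu = (4.5 − (-0.5))/5 = 1.
Midpoints: 0, 1, 2, 3, 4.
f(0) = 4, f(1) = 3, f(2) = 2, f(3) = 1, f(4) = 0.
Sum = Δu · [f(0) + f(1) + f(2) + f(3) + f(4)].
Sum = 10.

10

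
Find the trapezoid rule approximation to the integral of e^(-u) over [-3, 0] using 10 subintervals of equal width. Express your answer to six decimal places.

19.228464

Δu = (0 − (-3))/10 = 0.3.
f(-3) ≈ 20.085537, f(-2.7) ≈ 14.879732, f(-2.4) ≈ 11.023176, f(-2.1) ≈ 8.166170, f(-1.8) ≈ 6.049647, f(-1.5) ≈ 4.481689, f(-1.2) ≈ 3.320117, f(-0.9) ≈ 2.459603, f(-0.6) ≈ 1.822119, f(-0.3) ≈ 1.349859, f(0) ≈ 1.000000.
T_10 = (Δu/2)·[f(u_0) + 2f(u_1) + ... + 2f(u_{9}) + f(u_10)].
Sum ≈ 19.228464.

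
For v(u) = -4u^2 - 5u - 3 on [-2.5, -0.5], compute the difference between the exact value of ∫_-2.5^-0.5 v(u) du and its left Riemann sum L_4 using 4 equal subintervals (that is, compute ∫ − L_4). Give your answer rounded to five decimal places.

Exact integral: ∫_-2.5^-0.5 v(u) du ≈ -11.6666667.
L_4 = -15.5.
Error ≈ -11.6666667 − (-15.5) ≈ 3.83333.

3.83333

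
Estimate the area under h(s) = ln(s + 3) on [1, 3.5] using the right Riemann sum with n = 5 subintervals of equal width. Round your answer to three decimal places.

4.241

Δs = (3.5 − 1)/5 = 0.5.
Right endpoints: 1.5, 2, 2.5, 3, 3.5.
h(1.5) ≈ 1.504, h(2) ≈ 1.609, h(2.5) ≈ 1.705, h(3) ≈ 1.792, h(3.5) ≈ 1.872.
Sum = Δs · [h(1.5) + h(2) + h(2.5) + h(3) + h(3.5)].
Sum ≈ 4.241.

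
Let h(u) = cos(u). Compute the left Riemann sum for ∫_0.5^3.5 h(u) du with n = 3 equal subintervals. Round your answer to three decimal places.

0.147

Δu = (3.5 − 0.5)/3 = 1.
Left endpoints: 0.5, 1.5, 2.5.
h(0.5) ≈ 0.878, h(1.5) ≈ 0.071, h(2.5) ≈ -0.801.
Sum = Δu · [h(0.5) + h(1.5) + h(2.5)].
Sum ≈ 0.147.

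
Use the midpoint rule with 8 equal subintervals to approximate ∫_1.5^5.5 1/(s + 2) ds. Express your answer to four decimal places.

0.7615

Δs = (5.5 − 1.5)/8 = 0.5.
Midpoints: 1.75, 2.25, 2.75, 3.25, 3.75, 4.25, 4.75, 5.25.
f(1.75) = 4/15, f(2.25) = 4/17, f(2.75) = 4/19, f(3.25) = 4/21, f(3.75) = 4/23, f(4.25) = 0.16, f(4.75) = 4/27, f(5.25) = 4/29.
Sum = Δs · [f(1.75) + f(2.25) + f(2.75) + ...].
Sum ≈ 0.7615.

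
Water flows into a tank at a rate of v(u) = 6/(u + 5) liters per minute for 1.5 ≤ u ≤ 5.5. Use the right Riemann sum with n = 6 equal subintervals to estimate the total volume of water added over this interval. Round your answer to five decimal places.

Δu = (5.5 − 1.5)/6 = 2/3.
Right endpoints: 13/6, 17/6, 3.5, 25/6, 29/6, 5.5.
v(13/6) = 36/43, v(17/6) = 36/47, v(3.5) = 12/17, v(25/6) = 36/55, v(29/6) = 36/59, v(5.5) = 4/7.
Sum = Δu · [v(13/6) + v(17/6) + v(3.5) + ...].
Sum ≈ 2.76346.

2.76346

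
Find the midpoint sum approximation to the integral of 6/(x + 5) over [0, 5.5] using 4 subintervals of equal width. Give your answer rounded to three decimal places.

4.437

Δx = (5.5 − 0)/4 = 1.375.
Midpoints: 0.6875, 2.0625, 3.4375, 4.8125.
f(0.6875) = 96/91, f(2.0625) = 96/113, f(3.4375) = 32/45, f(4.8125) = 96/157.
Sum = Δx · [f(0.6875) + f(2.0625) + f(3.4375) + f(4.8125)].
Sum ≈ 4.437.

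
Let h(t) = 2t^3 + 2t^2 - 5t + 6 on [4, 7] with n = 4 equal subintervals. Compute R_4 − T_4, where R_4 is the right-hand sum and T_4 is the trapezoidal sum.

228.375

R_4 = 1432.21875.
T_4 = 1203.84375.
R_4 − T_4 = 228.375.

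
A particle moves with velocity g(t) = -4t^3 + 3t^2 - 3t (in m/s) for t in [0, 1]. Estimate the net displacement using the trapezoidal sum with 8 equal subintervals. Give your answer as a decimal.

-1.5078125

Δt = (1 − 0)/8 = 0.125.
g(0) = 0, g(0.125) = -0.3359375, g(0.25) = -0.625, g(0.375) = -0.9140625, g(0.5) = -1.25, g(0.625) = -1.6796875, g(0.75) = -2.25, g(0.875) = -3.0078125, g(1) = -4.
T_8 = (Δt/2)·[g(t_0) + 2g(t_1) + ... + 2g(t_{7}) + g(t_8)].
Sum = -1.5078125.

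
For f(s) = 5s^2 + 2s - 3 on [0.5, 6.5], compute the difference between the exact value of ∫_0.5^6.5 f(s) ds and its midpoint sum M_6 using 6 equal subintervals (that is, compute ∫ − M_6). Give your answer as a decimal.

Exact integral: ∫_0.5^6.5 f(s) ds = 481.5.
M_6 = 479.
Error = 481.5 − 479 = 2.5.

2.5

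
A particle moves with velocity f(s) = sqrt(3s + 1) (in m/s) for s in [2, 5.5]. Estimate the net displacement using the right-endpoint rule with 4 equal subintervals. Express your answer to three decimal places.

Δs = (5.5 − 2)/4 = 0.875.
Right endpoints: 2.875, 3.75, 4.625, 5.5.
f(2.875) ≈ 3.102, f(3.75) ≈ 3.500, f(4.625) ≈ 3.857, f(5.5) ≈ 4.183.
Sum = Δs · [f(2.875) + f(3.75) + f(4.625) + f(5.5)].
Sum ≈ 12.812.

12.812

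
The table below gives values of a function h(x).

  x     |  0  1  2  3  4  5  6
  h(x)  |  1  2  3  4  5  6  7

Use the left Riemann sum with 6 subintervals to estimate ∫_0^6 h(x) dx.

Δx = 1.
Sum = 1·[1 + 2 + 3 + 4 + 5 + 6] = 21.

21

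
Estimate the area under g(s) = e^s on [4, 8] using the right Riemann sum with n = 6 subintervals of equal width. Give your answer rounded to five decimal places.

Δs = (8 − 4)/6 = 2/3.
Right endpoints: 14/3, 16/3, 6, 20/3, 22/3, 8.
g(14/3) ≈ 106.34268, g(16/3) ≈ 207.12725, g(6) ≈ 403.42879, g(20/3) ≈ 785.77199, g(22/3) ≈ 1530.47486, g(8) ≈ 2980.95799.
Sum = Δs · [g(14/3) + g(16/3) + g(6) + ...].
Sum ≈ 4009.40237.

4009.40237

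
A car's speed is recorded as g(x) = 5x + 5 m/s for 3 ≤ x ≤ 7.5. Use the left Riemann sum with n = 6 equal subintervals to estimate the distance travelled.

132.1875

Δx = (7.5 − 3)/6 = 0.75.
Left endpoints: 3, 3.75, 4.5, 5.25, 6, 6.75.
g(3) = 20, g(3.75) = 23.75, g(4.5) = 27.5, g(5.25) = 31.25, g(6) = 35, g(6.75) = 38.75.
Sum = Δx · [g(3) + g(3.75) + g(4.5) + ...].
Sum = 132.1875.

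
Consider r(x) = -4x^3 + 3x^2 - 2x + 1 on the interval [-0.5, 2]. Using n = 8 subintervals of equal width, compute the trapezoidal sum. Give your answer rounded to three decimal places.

-9.307

Δx = (2 − (-0.5))/8 = 0.3125.
r(-0.5) = 3.25, r(-0.1875) = 1543/1024, r(0.125) = 0.7890625, r(0.4375) = 373/1024, r(0.75) = -0.5, r(1.0625) = -2597/1024, r(1.375) = -6.4765625, r(1.6875) = -13367/1024, r(2) = -23.
T_8 = (Δx/2)·[r(x_0) + 2r(x_1) + ... + 2r(x_{7}) + r(x_8)].
Sum ≈ -9.307.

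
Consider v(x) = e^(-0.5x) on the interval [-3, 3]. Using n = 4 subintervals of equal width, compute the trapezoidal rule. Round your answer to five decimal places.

8.91266

Δx = (3 − (-3))/4 = 1.5.
v(-3) ≈ 4.48169, v(-1.5) ≈ 2.11700, v(0) ≈ 1.00000, v(1.5) ≈ 0.47237, v(3) ≈ 0.22313.
T_4 = (Δx/2)·[v(x_0) + 2v(x_1) + 2v(x_2) + 2v(x_3) + v(x_4)].
Sum ≈ 8.91266.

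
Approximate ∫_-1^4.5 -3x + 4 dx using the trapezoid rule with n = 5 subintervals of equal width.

Δx = (4.5 − (-1))/5 = 1.1.
f(-1) = 7, f(0.1) = 3.7, f(1.2) = 0.4, f(2.3) = -2.9, f(3.4) = -6.2, f(4.5) = -9.5.
T_5 = (Δx/2)·[f(x_0) + 2f(x_1) + ... + 2f(x_{4}) + f(x_5)].
Sum = -6.875.

-6.875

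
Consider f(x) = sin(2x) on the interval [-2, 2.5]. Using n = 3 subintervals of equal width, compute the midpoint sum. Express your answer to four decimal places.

-0.7047

Δx = (2.5 − (-2))/3 = 1.5.
Midpoints: -1.25, 0.25, 1.75.
f(-1.25) ≈ -0.5985, f(0.25) ≈ 0.4794, f(1.75) ≈ -0.3508.
Sum = Δx · [f(-1.25) + f(0.25) + f(1.75)].
Sum ≈ -0.7047.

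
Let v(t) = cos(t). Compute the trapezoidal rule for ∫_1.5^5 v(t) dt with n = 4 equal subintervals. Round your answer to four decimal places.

-1.8300

Δt = (5 − 1.5)/4 = 0.875.
v(1.5) ≈ 0.0707, v(2.375) ≈ -0.7203, v(3.25) ≈ -0.9941, v(4.125) ≈ -0.5542, v(5) ≈ 0.2837.
T_4 = (Δt/2)·[v(t_0) + 2v(t_1) + 2v(t_2) + 2v(t_3) + v(t_4)].
Sum ≈ -1.8300.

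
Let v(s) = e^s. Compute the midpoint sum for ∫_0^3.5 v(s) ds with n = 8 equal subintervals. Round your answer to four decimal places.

31.8607

Δs = (3.5 − 0)/8 = 0.4375.
Midpoints: 0.21875, 0.65625, 1.09375, 1.53125, 1.96875, 2.40625, 2.84375, 3.28125.
v(0.21875) ≈ 1.2445, v(0.65625) ≈ 1.9276, v(1.09375) ≈ 2.9854, v(1.53125) ≈ 4.6240, v(1.96875) ≈ 7.1617, v(2.40625) ≈ 11.0923, v(2.84375) ≈ 17.1801, v(3.28125) ≈ 26.6090.
Sum = Δs · [v(0.21875) + v(0.65625) + v(1.09375) + ...].
Sum ≈ 31.8607.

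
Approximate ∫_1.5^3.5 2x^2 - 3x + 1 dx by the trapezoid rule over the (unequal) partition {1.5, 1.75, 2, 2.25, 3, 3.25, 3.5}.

Subinterval widths: 0.25, 0.25, 0.25, 0.75, 0.25, 0.25.
f(1.5) = 1, f(1.75) = 1.875, f(2) = 3, f(2.25) = 4.375, f(3) = 10, f(3.25) = 12.375, f(3.5) = 15.
On each subinterval the trapezoid contributes (Δx_i/2)·[f(x_{i-1}) + f(x_i)].
Sum = 13.5.

13.5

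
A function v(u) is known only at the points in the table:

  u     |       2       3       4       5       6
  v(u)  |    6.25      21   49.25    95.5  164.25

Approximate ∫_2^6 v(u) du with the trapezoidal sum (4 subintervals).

251

Δu = 1.
T_4 = (1/2)·[6.25 + 2·21 + 2·49.25 + 2·95.5 + 164.25] = 251.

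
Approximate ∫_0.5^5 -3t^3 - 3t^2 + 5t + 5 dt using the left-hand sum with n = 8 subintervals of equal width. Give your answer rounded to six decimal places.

Δt = (5 − 0.5)/8 = 0.5625.
Left endpoints: 0.5, 1.0625, 1.625, 2.1875, 2.75, 3.3125, 3.875, 4.4375.
f(0.5) = 6.375, f(1.0625) = 13629/4096, f(1.625) = -3927/512, f(2.1875) = -122145/4096, f(2.75) = -66.328125, f(3.3125) = -493143/4096, f(3.875) = -99957/512, f(4.4375) = -1204341/4096.
Sum = Δt · [f(0.5) + f(1.0625) + f(1.625) + ...].
Sum ≈ -395.870361.

-395.870361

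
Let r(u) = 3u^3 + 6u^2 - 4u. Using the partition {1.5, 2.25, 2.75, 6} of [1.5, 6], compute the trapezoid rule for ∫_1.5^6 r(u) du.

Subinterval widths: 0.75, 0.5, 3.25.
r(1.5) = 17.625, r(2.25) = 55.546875, r(2.75) = 96.765625, r(6) = 840.
On each subinterval the trapezoid contributes (Δu_i/2)·[r(u_{i-1}) + r(u_i)].
Sum = 1587.76171875.

1587.76171875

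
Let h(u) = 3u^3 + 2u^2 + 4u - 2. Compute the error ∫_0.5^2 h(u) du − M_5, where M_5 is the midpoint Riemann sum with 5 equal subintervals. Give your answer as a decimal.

Exact integral: ∫_0.5^2 h(u) du = 21.703125.
M_5 = 21.5540625.
Error = 21.703125 − 21.5540625 = 0.1490625.

0.1490625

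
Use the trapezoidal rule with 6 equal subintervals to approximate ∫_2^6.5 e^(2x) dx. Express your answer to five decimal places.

Δx = (6.5 − 2)/6 = 0.75.
f(2) ≈ 54.59815, f(2.75) ≈ 244.69193, f(3.5) ≈ 1096.63316, f(4.25) ≈ 4914.76884, f(5) ≈ 22026.46579, f(5.75) ≈ 98715.77101, f(6.5) ≈ 442413.39201.
T_6 = (Δx/2)·[f(x_0) + 2f(x_1) + ... + 2f(x_{5}) + f(x_6)].
Sum ≈ 261174.24436.

261174.24436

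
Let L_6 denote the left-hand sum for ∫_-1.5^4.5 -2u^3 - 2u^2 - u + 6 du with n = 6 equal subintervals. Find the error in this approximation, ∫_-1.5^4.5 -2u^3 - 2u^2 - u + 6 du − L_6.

-104.5

Exact integral: ∫_-1.5^4.5 f(u) du = -238.5.
L_6 = -134.
Error = -238.5 − (-134) = -104.5.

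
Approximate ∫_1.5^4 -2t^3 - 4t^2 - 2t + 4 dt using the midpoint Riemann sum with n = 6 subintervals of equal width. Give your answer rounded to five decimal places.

Δt = (4 − 1.5)/6 = 5/12.
Midpoints: 41/24, 2.125, 61/24, 71/24, 3.375, 91/24.
f(41/24) = -145577/6912, f(2.125) = -37.50390625, f(61/24) = -413077/6912, f(71/24) = -613127/6912, f(3.375) = -125.19921875, f(91/24) = -1175827/6912.
Sum = Δt · [f(41/24) + f(2.125) + f(61/24) + ...].
Sum ≈ -209.31062.

-209.31062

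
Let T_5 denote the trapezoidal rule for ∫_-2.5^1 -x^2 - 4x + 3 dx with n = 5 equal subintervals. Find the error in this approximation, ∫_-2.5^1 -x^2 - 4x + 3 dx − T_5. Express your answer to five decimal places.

Exact integral: ∫_-2.5^1 f(x) dx ≈ 15.4583333.
T_5 = 15.1725.
Error ≈ 15.4583333 − 15.1725 ≈ 0.28583.

0.28583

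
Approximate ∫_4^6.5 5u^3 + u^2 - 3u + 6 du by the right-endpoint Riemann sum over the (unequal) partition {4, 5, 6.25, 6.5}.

2550.23828125

Subinterval widths: 1, 1.25, 0.25.
Right endpoints: 5, 6.25, 6.5.
f(5) = 641, f(6.25) = 1247.015625, f(6.5) = 1401.875.
Sum = Σ Δu_i · f(u_i).
Sum = 2550.23828125.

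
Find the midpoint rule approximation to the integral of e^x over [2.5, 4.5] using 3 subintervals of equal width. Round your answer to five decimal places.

76.41172

Δx = (4.5 − 2.5)/3 = 2/3.
Midpoints: 17/6, 3.5, 25/6.
f(17/6) ≈ 17.00204, f(3.5) ≈ 33.11545, f(25/6) ≈ 64.50009.
Sum = Δx · [f(17/6) + f(3.5) + f(25/6)].
Sum ≈ 76.41172.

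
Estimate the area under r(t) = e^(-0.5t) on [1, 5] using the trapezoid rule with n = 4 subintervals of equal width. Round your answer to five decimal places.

1.07065

Δt = (5 − 1)/4 = 1.
r(1) ≈ 0.60653, r(2) ≈ 0.36788, r(3) ≈ 0.22313, r(4) ≈ 0.13534, r(5) ≈ 0.08208.
T_4 = (Δt/2)·[r(t_0) + 2r(t_1) + 2r(t_2) + 2r(t_3) + r(t_4)].
Sum ≈ 1.07065.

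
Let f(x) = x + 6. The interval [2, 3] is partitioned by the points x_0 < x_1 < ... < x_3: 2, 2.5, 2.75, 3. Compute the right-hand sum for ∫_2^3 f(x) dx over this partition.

8.6875

Subinterval widths: 0.5, 0.25, 0.25.
Right endpoints: 2.5, 2.75, 3.
f(2.5) = 8.5, f(2.75) = 8.75, f(3) = 9.
Sum = Σ Δx_i · f(x_i).
Sum = 8.6875.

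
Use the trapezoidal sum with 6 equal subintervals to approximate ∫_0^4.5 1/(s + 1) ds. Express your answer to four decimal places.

1.7479

Δs = (4.5 − 0)/6 = 0.75.
f(0) = 1, f(0.75) = 4/7, f(1.5) = 0.4, f(2.25) = 4/13, f(3) = 0.25, f(3.75) = 4/19, f(4.5) = 2/11.
T_6 = (Δs/2)·[f(s_0) + 2f(s_1) + ... + 2f(s_{5}) + f(s_6)].
Sum ≈ 1.7479.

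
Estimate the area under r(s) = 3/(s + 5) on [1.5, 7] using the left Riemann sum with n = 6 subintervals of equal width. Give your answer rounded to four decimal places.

Δs = (7 − 1.5)/6 = 11/12.
Left endpoints: 1.5, 29/12, 10/3, 4.25, 31/6, 73/12.
r(1.5) = 6/13, r(29/12) = 36/89, r(10/3) = 0.36, r(4.25) = 12/37, r(31/6) = 18/61, r(73/12) = 36/133.
Sum = Δs · [r(1.5) + r(29/12) + r(10/3) + ...].
Sum ≈ 1.9398.

1.9398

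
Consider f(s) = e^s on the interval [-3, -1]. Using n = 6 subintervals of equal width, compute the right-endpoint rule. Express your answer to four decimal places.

0.3740

Δs = (-1 − (-3))/6 = 1/3.
Right endpoints: -8/3, -7/3, -2, -5/3, -4/3, -1.
f(-8/3) ≈ 0.0695, f(-7/3) ≈ 0.0970, f(-2) ≈ 0.1353, f(-5/3) ≈ 0.1889, f(-4/3) ≈ 0.2636, f(-1) ≈ 0.3679.
Sum = Δs · [f(-8/3) + f(-7/3) + f(-2) + ...].
Sum ≈ 0.3740.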